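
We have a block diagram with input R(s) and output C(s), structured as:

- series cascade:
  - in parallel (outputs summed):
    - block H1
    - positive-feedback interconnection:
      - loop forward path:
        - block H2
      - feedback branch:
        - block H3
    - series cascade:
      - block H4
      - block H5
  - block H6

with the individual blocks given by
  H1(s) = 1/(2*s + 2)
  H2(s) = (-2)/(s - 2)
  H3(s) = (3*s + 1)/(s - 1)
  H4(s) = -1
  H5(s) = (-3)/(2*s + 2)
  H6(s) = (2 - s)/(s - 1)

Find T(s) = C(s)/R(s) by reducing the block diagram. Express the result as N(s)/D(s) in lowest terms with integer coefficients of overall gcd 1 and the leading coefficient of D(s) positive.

The answer is (-6*s^2 + 2*s + 20)/(s^4 + 3*s^3 + 3*s^2 - 3*s - 4).

Reasoning:
Step 1 - close the feedback loop around H2, H3 -> (2 - 2*s)/(s^2 + 3*s + 4)
Step 2 - cascade H4, H5 -> 3/(2*s + 2)
Step 3 - add H1, [H2/(1-H2*H3)], (H4*H5) (parallel) -> (6*s + 10)/(s^3 + 4*s^2 + 7*s + 4)
Step 4 - combine (H1+[H2/(1-H2*H3)]+(H4*H5)), H6 in series, which is the overall transfer function T(s) = C(s)/R(s) in lowest terms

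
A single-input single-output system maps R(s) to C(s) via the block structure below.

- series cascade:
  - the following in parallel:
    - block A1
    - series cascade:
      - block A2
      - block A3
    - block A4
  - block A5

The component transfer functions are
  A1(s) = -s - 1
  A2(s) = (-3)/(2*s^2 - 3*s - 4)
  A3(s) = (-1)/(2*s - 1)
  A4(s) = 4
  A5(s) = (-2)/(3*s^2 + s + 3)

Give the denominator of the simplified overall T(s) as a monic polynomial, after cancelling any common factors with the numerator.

Answer: s^5 - 5*s^4/3 - 11*s^3/12 - 17*s^2/12 - 11*s/12 + 1

Working:
(1) series reduction of A2, A3 = 3/(4*s^3 - 8*s^2 - 5*s + 4)
(2) combine A1, (A2*A3), A4 in parallel = (-4*s^4 + 20*s^3 - 19*s^2 - 19*s + 15)/(4*s^3 - 8*s^2 - 5*s + 4)
(3) series reduction of (A1+(A2*A3)+A4), A5 = (8*s^4 - 40*s^3 + 38*s^2 + 38*s - 30)/(12*s^5 - 20*s^4 - 11*s^3 - 17*s^2 - 11*s + 12)
Step 3 gives the fully reduced T(s), with no common factor left to cancel. The denominator's leading coefficient is 12, so divide each of its coefficients by 12 to get the monic form.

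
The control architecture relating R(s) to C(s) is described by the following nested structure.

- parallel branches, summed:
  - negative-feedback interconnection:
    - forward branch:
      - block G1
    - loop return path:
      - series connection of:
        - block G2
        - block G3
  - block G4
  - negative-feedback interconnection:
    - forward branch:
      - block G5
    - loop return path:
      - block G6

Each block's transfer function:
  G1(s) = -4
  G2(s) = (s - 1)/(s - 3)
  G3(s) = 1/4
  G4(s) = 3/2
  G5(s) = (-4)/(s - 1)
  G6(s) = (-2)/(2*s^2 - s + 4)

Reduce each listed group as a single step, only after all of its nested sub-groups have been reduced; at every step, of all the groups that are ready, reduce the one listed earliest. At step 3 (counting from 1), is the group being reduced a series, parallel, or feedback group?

Step 1. cascade G2, G3
Step 2. feedback reduction of G1, (G2*G3)
Step 3. reduce the feedback loop with forward G5 and return G6
Step 4. add [G1/(1+G1*(G2*G3))], G4, [G5/(1+G5*G6)] (parallel)
Step 3: feedback.

Therefore the answer is feedback.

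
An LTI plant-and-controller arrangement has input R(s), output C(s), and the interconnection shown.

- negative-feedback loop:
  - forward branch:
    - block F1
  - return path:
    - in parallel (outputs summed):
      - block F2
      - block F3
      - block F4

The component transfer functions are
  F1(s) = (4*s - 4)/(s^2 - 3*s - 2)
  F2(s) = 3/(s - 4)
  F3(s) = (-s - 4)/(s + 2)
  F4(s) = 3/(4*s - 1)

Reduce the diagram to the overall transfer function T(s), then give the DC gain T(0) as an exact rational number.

First reduce the diagram to T(s).

(1) parallel reduction of F2, F3, F4: (-4*s^3 + 16*s^2 + 79*s - 46)/(4*s^3 - 9*s^2 - 30*s + 8)
(2) close the feedback loop around F1, (F2+F3+F4): (16*s^4 - 52*s^3 - 84*s^2 + 152*s - 32)/(4*s^5 - 37*s^4 + 69*s^3 + 368*s^2 - 464*s + 168)
That last expression is T(s); at s = 0 only the constant terms survive, so T(0) = -32/168 = -4/21.

Answer: -4/21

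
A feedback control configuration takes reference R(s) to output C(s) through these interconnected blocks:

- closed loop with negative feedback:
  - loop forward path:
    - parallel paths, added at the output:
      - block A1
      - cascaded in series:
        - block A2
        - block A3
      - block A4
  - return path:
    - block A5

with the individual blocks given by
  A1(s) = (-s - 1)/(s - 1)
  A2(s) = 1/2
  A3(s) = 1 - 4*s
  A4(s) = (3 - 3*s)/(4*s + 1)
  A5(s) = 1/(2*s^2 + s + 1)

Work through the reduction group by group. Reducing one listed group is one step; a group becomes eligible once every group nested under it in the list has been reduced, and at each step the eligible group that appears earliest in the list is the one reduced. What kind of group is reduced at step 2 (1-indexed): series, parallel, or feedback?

The answer is parallel.

Reasoning:
Step 1: cascade A2, A3
Step 2: parallel reduction of A1, (A2*A3), A4
Step 3: feedback reduction of (A1+(A2*A3)+A4), A5
The group at step 2 is a parallel group.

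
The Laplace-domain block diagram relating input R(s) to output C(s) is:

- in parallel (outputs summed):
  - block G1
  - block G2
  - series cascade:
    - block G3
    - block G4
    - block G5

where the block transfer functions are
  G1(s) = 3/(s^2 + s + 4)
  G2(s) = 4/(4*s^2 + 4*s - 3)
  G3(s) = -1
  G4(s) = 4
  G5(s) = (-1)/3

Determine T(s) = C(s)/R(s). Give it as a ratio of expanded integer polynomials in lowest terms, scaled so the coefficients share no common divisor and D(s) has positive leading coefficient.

Step 1: cascade G3, G4, G5 = 4/3
Step 2: add G1, G2, (G3*G4*G5) (parallel): this yields T(s), and no further normalization is needed

Final answer: (16*s^4 + 32*s^3 + 116*s^2 + 100*s - 27)/(12*s^4 + 24*s^3 + 51*s^2 + 39*s - 36)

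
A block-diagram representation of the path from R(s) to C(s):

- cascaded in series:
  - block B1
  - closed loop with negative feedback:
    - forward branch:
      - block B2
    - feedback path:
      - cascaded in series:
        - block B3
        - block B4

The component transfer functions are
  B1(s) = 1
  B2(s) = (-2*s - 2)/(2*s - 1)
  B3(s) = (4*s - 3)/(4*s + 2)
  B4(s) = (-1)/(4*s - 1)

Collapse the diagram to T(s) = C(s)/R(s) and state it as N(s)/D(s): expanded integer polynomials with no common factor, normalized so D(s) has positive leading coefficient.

First reduce the diagram to T(s).

Step 1. multiply B3, B4 (series) gives (3 - 4*s)/(16*s^2 + 4*s - 2)
Step 2. apply the feedback formula to B2, (B3*B4) gives (-16*s^3 - 20*s^2 - 2*s + 2)/(16*s^3 - 3*s - 2)
Step 3. series reduction of B1, [B2/(1+B2*(B3*B4))], which is the overall transfer function T(s) = C(s)/R(s) in lowest terms

Answer: (-16*s^3 - 20*s^2 - 2*s + 2)/(16*s^3 - 3*s - 2)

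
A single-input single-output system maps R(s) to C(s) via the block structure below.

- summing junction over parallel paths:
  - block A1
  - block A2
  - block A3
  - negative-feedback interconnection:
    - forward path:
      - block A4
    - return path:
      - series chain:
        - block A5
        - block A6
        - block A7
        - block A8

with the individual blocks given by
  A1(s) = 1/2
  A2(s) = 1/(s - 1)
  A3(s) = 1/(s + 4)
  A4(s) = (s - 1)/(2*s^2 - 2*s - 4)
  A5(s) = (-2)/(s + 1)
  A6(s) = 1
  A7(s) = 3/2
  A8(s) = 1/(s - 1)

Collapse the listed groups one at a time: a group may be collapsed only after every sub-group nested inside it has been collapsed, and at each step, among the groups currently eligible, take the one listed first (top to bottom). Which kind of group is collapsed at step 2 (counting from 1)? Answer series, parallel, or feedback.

1. series reduction of A5, A6, A7, A8
2. apply the feedback formula to A4, (A5*A6*A7*A8)
3. reduce the parallel group A1, A2, A3, [A4/(1+A4*(A5*A6*A7*A8))]
So the answer for step 2 is feedback.

Hence the answer: feedback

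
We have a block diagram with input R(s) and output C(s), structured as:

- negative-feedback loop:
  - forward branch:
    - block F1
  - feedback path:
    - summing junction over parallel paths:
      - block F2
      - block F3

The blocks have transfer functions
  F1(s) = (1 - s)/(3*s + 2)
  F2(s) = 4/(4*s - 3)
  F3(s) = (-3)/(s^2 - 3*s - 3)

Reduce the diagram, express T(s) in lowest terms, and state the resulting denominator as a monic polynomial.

First reduce the diagram to T(s).

Step 1. sum the parallel branches F2, F3: (4*s^2 - 24*s - 3)/(4*s^3 - 15*s^2 - 3*s + 9)
Step 2. apply the feedback formula to F1, (F2+F3): (-4*s^4 + 19*s^3 - 12*s^2 - 12*s + 9)/(12*s^4 - 41*s^3 - 11*s^2 + 15)
The result of step 2 is T(s) in lowest terms. Its denominator has leading coefficient 12; dividing the denominator through by 12 makes it monic.

Answer: s^4 - 41*s^3/12 - 11*s^2/12 + 5/4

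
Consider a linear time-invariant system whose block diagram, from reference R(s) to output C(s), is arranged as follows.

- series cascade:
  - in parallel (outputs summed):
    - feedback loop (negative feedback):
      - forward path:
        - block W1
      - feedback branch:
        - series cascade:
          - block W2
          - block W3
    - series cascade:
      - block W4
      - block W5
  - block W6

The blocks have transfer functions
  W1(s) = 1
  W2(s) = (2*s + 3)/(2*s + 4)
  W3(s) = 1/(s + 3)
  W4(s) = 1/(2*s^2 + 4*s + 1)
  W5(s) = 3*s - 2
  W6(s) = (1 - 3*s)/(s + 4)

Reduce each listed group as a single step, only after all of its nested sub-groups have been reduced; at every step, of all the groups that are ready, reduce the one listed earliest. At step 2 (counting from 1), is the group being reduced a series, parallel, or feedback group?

Step 1: combine W2, W3 in series
Step 2: collapse the loop (W1 forward, (W2*W3) return)
Step 3: cascade W4, W5
Step 4: sum the parallel branches [W1/(1+W1*(W2*W3))], (W4*W5)
Step 5: reduce the series chain ([W1/(1+W1*(W2*W3))]+(W4*W5)), W6
So the answer for step 2 is feedback.

Final answer: feedback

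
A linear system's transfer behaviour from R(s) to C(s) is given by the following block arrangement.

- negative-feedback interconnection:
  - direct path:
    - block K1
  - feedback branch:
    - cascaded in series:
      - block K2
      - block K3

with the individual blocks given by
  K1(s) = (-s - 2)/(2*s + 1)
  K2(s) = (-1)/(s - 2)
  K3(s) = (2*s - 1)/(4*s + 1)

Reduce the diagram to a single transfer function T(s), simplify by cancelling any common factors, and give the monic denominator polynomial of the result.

Reducing step by step:

(1) series reduction of K2, K3, giving (1 - 2*s)/(4*s^2 - 7*s - 2)
(2) reduce the feedback loop with forward K1 and return (K2*K3), giving (-4*s^3 - s^2 + 16*s + 4)/(8*s^3 - 8*s^2 - 8*s - 4)
The result of step 2 is T(s) in lowest terms. Its denominator has leading coefficient 8; dividing the denominator through by 8 makes it monic.

Answer: s^3 - s^2 - s - 1/2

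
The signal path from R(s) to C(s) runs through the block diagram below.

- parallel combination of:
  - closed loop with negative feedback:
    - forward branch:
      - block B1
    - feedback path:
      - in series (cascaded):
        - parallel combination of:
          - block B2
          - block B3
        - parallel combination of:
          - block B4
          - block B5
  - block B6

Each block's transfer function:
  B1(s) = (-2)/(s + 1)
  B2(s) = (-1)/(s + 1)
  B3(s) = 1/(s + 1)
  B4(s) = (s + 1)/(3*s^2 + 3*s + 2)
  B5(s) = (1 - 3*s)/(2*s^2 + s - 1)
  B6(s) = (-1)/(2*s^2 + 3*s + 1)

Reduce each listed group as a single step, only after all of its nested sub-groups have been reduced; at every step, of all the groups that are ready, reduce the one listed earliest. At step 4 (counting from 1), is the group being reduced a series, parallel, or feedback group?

The answer is feedback.

Reasoning:
Step 1: parallel reduction of B2, B3
Step 2: reduce the parallel group B4, B5
Step 3: series reduction of (B2+B3), (B4+B5)
Step 4: close the feedback loop around B1, ((B2+B3)*(B4+B5))
Step 5: parallel reduction of [B1/(1+B1*((B2+B3)*(B4+B5)))], B6
At step 4 the group reduced is feedback.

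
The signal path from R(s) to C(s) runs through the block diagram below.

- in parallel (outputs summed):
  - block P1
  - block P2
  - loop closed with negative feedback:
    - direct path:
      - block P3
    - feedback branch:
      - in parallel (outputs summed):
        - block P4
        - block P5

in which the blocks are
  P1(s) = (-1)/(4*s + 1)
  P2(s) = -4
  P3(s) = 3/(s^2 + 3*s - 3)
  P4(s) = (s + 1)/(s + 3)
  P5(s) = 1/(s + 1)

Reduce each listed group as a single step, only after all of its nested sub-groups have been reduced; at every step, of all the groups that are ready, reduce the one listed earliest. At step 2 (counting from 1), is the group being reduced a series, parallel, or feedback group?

(1) combine P4, P5 in parallel
(2) feedback reduction of P3, (P4+P5)
(3) sum the parallel branches P1, P2, [P3/(1+P3*(P4+P5))]
Step 2 collapses a feedback group.

Hence the answer: feedback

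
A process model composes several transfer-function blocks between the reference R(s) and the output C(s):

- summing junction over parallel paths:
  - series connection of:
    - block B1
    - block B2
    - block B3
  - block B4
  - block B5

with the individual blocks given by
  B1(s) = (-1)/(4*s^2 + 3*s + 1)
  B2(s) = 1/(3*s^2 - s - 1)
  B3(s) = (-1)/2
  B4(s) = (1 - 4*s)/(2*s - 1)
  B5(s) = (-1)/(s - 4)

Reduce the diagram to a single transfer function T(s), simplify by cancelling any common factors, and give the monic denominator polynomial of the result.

First reduce the diagram to T(s).

(1) multiply B1, B2, B3 (series); result 1/(24*s^4 + 10*s^3 - 8*s^2 - 8*s - 2)
(2) reduce the parallel group (B1*B2*B3), B4, B5; result (-96*s^6 + 320*s^5 + 110*s^4 - 118*s^3 - 86*s^2 - 15*s + 10)/(48*s^6 - 196*s^5 - 10*s^4 + 96*s^3 + 36*s^2 - 14*s - 8)
Step 2 gives the fully reduced T(s), with no common factor left to cancel. The denominator's leading coefficient is 48, so divide each of its coefficients by 48 to get the monic form.

Answer: s^6 - 49*s^5/12 - 5*s^4/24 + 2*s^3 + 3*s^2/4 - 7*s/24 - 1/6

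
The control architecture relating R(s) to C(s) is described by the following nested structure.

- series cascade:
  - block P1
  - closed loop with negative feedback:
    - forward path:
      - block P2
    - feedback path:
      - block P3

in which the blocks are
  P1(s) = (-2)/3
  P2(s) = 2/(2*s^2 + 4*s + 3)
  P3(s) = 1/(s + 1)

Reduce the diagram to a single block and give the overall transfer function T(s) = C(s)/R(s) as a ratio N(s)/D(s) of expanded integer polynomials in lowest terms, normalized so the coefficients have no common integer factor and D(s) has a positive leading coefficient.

Step 1: collapse the loop (P2 forward, P3 return), giving (2*s + 2)/(2*s^3 + 6*s^2 + 7*s + 5)
Step 2: combine P1, [P2/(1+P2*P3)] in series, which is the overall transfer function T(s) = C(s)/R(s) in lowest terms

Therefore the answer is (-4*s - 4)/(6*s^3 + 18*s^2 + 21*s + 15).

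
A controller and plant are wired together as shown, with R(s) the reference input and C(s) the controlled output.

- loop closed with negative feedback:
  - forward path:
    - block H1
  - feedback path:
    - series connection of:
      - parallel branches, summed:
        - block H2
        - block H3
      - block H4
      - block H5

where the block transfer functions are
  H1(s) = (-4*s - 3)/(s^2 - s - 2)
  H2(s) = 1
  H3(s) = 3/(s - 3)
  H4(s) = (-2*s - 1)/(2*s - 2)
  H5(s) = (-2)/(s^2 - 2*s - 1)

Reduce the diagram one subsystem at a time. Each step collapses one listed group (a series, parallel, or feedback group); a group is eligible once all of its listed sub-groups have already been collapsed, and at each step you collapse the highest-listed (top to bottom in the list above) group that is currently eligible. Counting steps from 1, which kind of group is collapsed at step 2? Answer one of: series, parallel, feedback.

Step 1: parallel reduction of H2, H3
Step 2: reduce the series chain (H2+H3), H4, H5
Step 3: close the feedback loop around H1, ((H2+H3)*H4*H5)
Step 2: series.

Answer: series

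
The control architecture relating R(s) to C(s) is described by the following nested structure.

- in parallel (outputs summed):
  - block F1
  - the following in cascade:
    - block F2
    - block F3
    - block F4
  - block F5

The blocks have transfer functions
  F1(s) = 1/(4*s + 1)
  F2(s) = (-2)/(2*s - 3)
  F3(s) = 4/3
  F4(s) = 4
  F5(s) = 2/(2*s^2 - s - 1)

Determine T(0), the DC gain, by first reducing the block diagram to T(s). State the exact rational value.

The answer is 23/9.

Reasoning:
1. multiply F2, F3, F4 (series): (-32)/(6*s - 9)
2. sum the parallel branches F1, (F2*F3*F4), F5: (-244*s^3 + 88*s^2 + 103*s + 23)/(48*s^4 - 84*s^3 - 12*s^2 + 39*s + 9)
Step 2 gives the overall T(s). Then T(0) = 23/9.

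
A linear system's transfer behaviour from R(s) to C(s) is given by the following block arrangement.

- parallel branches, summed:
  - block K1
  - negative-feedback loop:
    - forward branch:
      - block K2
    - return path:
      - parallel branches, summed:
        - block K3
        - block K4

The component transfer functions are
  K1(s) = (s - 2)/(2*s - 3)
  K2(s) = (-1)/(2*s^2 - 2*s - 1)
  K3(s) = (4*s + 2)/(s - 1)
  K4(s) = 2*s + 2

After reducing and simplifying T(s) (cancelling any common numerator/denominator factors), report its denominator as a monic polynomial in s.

1. reduce the parallel group K3, K4: (2*s^2 + 4*s)/(s - 1)
2. collapse the loop (K2 forward, (K3+K4) return): (1 - s)/(2*s^3 - 6*s^2 - 3*s + 1)
3. add K1, [K2/(1+K2*(K3+K4))] (parallel): (2*s^4 - 10*s^3 + 7*s^2 + 12*s - 5)/(4*s^4 - 18*s^3 + 12*s^2 + 11*s - 3)
That last expression is T(s), already simplified. Scaling its denominator by 1/4 (the reciprocal of the leading coefficient) yields the monic denominator.

Therefore the answer is s^4 - 9*s^3/2 + 3*s^2 + 11*s/4 - 3/4.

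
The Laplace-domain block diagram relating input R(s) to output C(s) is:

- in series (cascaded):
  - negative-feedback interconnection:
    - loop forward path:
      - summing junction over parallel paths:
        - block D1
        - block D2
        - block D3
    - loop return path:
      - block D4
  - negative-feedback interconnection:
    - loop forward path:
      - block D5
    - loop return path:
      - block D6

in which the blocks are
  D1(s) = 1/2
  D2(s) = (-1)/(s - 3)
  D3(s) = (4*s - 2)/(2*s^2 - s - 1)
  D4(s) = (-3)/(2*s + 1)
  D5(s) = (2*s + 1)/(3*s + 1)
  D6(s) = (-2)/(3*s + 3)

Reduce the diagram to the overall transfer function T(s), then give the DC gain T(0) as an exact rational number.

First reduce the diagram to T(s).

[1] reduce the parallel group D1, D2, D3 gives (2*s^3 - 3*s^2 - 24*s + 17)/(4*s^3 - 14*s^2 + 4*s + 6)
[2] apply the feedback formula to (D1+D2+D3), D4 gives (4*s^4 - 4*s^3 - 51*s^2 + 10*s + 17)/(8*s^4 - 30*s^3 + 3*s^2 + 88*s - 45)
[3] close the feedback loop around D5, D6 gives (6*s^2 + 9*s + 3)/(9*s^2 + 8*s + 1)
[4] reduce the series chain [(D1+D2+D3)/(1+(D1+D2+D3)*D4)], [D5/(1+D5*D6)] gives (24*s^6 + 12*s^5 - 330*s^4 - 411*s^3 + 39*s^2 + 183*s + 51)/(72*s^6 - 206*s^5 - 205*s^4 + 786*s^3 + 302*s^2 - 272*s - 45)
The step-4 result is T(s). Setting s = 0: T(0) = 51/(-45) = -17/15.

Answer: -17/15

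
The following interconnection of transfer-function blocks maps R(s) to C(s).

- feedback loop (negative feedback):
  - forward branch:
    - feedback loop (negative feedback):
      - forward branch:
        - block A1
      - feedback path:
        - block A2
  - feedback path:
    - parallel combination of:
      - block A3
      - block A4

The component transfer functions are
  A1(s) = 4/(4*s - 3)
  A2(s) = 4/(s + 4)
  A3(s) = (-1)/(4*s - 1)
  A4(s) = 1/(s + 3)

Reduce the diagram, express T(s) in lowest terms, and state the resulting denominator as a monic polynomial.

Reducing step by step:

Step 1 - collapse the loop (A1 forward, A2 return) = (4*s + 16)/(4*s^2 + 13*s + 4)
Step 2 - combine A3, A4 in parallel = (3*s - 4)/(4*s^2 + 11*s - 3)
Step 3 - reduce the feedback loop with forward [A1/(1+A1*A2)] and return (A3+A4) = (16*s^3 + 108*s^2 + 164*s - 48)/(16*s^4 + 96*s^3 + 159*s^2 + 37*s - 76)
T(s) is the step-3 result (common factors already cancelled). Leading coefficient of the denominator: 16. Divide through by 16 for the monic polynomial.

Answer: s^4 + 6*s^3 + 159*s^2/16 + 37*s/16 - 19/4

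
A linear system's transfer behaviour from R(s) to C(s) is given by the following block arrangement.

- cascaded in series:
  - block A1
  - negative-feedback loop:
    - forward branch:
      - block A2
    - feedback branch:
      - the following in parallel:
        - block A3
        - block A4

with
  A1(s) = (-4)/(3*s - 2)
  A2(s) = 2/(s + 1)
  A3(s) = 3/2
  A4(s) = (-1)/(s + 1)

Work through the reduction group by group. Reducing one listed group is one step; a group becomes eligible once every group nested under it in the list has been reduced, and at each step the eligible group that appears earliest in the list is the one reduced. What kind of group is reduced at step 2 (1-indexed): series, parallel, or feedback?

(1) sum the parallel branches A3, A4
(2) close the feedback loop around A2, (A3+A4)
(3) multiply A1, [A2/(1+A2*(A3+A4))] (series)
At step 2 the group reduced is feedback.

Final answer: feedback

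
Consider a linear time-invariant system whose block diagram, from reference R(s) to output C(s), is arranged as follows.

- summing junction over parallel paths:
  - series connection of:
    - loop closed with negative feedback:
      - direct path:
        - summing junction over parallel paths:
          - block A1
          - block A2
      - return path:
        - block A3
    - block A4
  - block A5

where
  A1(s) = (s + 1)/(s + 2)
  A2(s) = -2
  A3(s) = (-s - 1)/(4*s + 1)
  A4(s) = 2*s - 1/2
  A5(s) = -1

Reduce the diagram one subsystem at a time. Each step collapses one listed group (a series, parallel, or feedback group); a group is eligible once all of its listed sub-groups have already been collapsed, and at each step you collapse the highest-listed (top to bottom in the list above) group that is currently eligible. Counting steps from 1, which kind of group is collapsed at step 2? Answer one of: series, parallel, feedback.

Step 1: combine A1, A2 in parallel
Step 2: feedback reduction of (A1+A2), A3
Step 3: cascade [(A1+A2)/(1+(A1+A2)*A3)], A4
Step 4: sum the parallel branches ([(A1+A2)/(1+(A1+A2)*A3)]*A4), A5
At step 2 the group reduced is feedback.

Answer: feedback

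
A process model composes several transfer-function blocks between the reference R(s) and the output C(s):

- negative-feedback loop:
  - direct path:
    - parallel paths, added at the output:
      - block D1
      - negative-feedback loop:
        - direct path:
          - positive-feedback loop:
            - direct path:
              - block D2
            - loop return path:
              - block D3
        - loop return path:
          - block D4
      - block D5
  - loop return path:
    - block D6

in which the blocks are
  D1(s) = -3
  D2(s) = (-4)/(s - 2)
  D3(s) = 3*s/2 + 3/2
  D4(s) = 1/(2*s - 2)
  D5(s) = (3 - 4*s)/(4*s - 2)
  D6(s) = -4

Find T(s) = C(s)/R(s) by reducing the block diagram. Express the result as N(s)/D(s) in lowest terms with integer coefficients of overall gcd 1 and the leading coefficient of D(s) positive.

Reducing step by step:

[1] apply the feedback formula to D2, D3, giving (-4)/(7*s + 4)
[2] collapse the loop ([D2/(1-D2*D3)] forward, D4 return), giving (4 - 4*s)/(7*s^2 - 3*s - 6)
[3] reduce the parallel group D1, [[D2/(1-D2*D3)]/(1+[D2/(1-D2*D3)]*D4)], D5, giving (-112*s^3 + 95*s^2 + 93*s - 62)/(28*s^3 - 26*s^2 - 18*s + 12)
[4] collapse the loop ((D1+[[D2/(1-D2*D3)]/(1+[D2/(1-D2*D3)]*D4)]+D5) forward, D6 return) - this is the overall T(s), already in the required normalized form

Answer: (-112*s^3 + 95*s^2 + 93*s - 62)/(476*s^3 - 406*s^2 - 390*s + 260)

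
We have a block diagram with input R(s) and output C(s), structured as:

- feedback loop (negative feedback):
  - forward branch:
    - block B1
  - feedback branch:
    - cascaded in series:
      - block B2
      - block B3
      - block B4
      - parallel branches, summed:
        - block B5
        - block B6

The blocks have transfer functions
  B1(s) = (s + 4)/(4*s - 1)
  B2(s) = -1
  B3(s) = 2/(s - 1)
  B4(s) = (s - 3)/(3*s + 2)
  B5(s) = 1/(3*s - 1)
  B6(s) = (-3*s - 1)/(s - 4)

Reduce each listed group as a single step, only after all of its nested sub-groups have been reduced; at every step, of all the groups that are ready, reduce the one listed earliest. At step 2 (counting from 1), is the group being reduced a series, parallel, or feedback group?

Answer: series

Working:
Step 1 - combine B5, B6 in parallel
Step 2 - cascade B2, B3, B4, (B5+B6)
Step 3 - reduce the feedback loop with forward B1 and return (B2*B3*B4*(B5+B6))
At step 2 the group reduced is series.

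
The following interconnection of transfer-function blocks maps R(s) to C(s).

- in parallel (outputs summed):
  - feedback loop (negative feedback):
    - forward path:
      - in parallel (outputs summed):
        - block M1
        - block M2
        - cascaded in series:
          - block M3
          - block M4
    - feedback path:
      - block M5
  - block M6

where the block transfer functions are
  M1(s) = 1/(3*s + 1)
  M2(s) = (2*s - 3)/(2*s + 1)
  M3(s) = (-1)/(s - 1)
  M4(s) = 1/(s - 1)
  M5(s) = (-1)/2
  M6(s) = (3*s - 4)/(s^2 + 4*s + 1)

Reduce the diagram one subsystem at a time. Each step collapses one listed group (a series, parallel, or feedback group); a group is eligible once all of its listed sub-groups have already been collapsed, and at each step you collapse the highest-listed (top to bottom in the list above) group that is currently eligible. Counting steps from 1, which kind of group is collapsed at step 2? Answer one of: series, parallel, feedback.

Step 1. combine M3, M4 in series
Step 2. add M1, M2, (M3*M4) (parallel)
Step 3. collapse the loop ((M1+M2+(M3*M4)) forward, M5 return)
Step 4. add [(M1+M2+(M3*M4))/(1+(M1+M2+(M3*M4))*M5)], M6 (parallel)
Step 2 collapses a parallel group.

Answer: parallel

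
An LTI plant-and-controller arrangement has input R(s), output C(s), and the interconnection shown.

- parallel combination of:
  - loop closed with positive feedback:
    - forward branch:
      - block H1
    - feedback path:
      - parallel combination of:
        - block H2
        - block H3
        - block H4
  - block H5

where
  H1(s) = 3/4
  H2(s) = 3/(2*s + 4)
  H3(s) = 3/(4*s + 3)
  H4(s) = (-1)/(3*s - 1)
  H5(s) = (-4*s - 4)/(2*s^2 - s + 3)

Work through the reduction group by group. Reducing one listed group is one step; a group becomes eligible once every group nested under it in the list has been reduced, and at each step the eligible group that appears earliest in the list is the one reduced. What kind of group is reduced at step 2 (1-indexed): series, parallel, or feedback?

Answer: feedback

Working:
1. sum the parallel branches H2, H3, H4
2. close the feedback loop around H1, (H2+H3+H4)
3. add [H1/(1-H1*(H2+H3+H4))], H5 (parallel)
So the answer for step 2 is feedback.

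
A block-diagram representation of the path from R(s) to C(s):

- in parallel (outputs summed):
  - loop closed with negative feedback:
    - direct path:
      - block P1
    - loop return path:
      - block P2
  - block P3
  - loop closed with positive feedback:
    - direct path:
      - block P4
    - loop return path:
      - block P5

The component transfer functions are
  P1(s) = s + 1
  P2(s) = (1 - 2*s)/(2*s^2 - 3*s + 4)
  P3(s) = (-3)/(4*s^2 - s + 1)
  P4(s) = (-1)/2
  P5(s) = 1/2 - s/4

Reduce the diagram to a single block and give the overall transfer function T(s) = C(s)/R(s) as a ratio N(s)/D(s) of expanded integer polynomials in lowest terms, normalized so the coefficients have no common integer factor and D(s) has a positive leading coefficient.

Answer: (-8*s^6 + 86*s^5 - 67*s^4 + 120*s^3 + 35*s^2 + 137*s - 130)/(16*s^4 - 184*s^3 + 249*s^2 - 95*s + 50)

Working:
Step 1: reduce the feedback loop with forward P1 and return P2 = (-2*s^3 + s^2 - s - 4)/(4*s - 5)
Step 2: apply the feedback formula to P4, P5 = 4/(s - 10)
Step 3: parallel reduction of [P1/(1+P1*P2)], P3, [P4/(1-P4*P5)]; the result is T(s) itself (integer coefficients, no common factor, positive leading denominator coefficient)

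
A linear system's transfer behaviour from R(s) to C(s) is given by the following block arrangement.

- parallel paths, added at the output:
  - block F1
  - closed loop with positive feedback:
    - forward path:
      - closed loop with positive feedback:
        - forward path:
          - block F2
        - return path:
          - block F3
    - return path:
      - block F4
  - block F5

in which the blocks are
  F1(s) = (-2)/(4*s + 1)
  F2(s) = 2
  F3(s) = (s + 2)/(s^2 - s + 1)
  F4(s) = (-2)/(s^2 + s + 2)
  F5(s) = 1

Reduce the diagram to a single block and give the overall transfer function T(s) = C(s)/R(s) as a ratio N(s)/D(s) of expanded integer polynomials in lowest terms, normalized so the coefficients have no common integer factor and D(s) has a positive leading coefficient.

Step 1. collapse the loop (F2 forward, F3 return) gives (2*s^2 - 2*s + 2)/(s^2 - 3*s - 3)
Step 2. reduce the feedback loop with forward [F2/(1-F2*F3)] and return F4 gives (2*s^4 + 4*s^2 - 2*s + 4)/(s^4 - 2*s^3 - 13*s - 2)
Step 3. reduce the parallel group F1, [[F2/(1-F2*F3)]/(1-[F2/(1-F2*F3)]*F4)], F5 - this is the overall T(s), already in the required normalized form

Answer: (12*s^5 - 7*s^4 + 18*s^3 - 56*s^2 + 19*s + 6)/(4*s^5 - 7*s^4 - 2*s^3 - 52*s^2 - 21*s - 2)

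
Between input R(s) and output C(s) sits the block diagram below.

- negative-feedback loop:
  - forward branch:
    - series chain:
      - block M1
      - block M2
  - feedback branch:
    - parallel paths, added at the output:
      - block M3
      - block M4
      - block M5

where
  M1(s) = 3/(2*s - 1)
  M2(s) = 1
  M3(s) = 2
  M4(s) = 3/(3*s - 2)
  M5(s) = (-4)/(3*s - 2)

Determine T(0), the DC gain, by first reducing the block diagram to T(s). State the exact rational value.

The answer is 6/13.

Reasoning:
1. combine M1, M2 in series -> 3/(2*s - 1)
2. sum the parallel branches M3, M4, M5 -> (6*s - 5)/(3*s - 2)
3. feedback reduction of (M1*M2), (M3+M4+M5) -> (9*s - 6)/(6*s^2 + 11*s - 13)
That last expression is T(s); at s = 0 only the constant terms survive, so T(0) = -6/(-13) = 6/13.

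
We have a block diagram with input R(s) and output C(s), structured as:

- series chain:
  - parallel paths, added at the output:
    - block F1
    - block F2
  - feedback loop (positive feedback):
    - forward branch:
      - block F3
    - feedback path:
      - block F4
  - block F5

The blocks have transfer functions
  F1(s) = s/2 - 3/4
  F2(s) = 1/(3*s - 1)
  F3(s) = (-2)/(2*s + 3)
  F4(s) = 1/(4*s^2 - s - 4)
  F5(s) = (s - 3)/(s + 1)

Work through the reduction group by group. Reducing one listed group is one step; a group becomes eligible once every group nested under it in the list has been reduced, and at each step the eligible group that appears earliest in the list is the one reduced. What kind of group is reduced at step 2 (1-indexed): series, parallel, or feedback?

(1) reduce the parallel group F1, F2
(2) collapse the loop (F3 forward, F4 return)
(3) combine (F1+F2), [F3/(1-F3*F4)], F5 in series
So the answer for step 2 is feedback.

Final answer: feedback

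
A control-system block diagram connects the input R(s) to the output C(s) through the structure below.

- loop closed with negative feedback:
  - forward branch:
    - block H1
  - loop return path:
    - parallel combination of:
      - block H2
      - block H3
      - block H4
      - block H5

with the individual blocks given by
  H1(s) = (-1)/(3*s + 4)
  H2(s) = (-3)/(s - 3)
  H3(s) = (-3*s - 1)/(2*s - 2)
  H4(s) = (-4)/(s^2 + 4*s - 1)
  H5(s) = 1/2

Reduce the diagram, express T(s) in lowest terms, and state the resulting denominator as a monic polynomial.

First reduce the diagram to T(s).

Step 1 - sum the parallel branches H2, H3, H4, H5: (-s^4 - 5*s^3 - s^2 + 41*s - 18)/(s^4 - 14*s^2 + 16*s - 3)
Step 2 - collapse the loop (H1 forward, (H2+H3+H4+H5) return): (-s^4 + 14*s^2 - 16*s + 3)/(3*s^5 + 5*s^4 - 37*s^3 - 7*s^2 + 14*s + 6)
T(s) is the step-2 result (common factors already cancelled). Leading coefficient of the denominator: 3. Divide through by 3 for the monic polynomial.

Answer: s^5 + 5*s^4/3 - 37*s^3/3 - 7*s^2/3 + 14*s/3 + 2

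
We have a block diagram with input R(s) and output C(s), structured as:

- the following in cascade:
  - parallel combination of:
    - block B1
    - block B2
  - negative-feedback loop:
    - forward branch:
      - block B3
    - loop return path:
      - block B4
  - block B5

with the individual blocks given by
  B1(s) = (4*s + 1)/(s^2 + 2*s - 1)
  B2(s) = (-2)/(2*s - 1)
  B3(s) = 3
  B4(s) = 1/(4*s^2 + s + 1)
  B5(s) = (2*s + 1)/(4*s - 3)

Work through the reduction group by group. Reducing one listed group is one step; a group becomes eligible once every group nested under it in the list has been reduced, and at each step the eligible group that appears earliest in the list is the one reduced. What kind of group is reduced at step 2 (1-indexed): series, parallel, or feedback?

The answer is feedback.

Reasoning:
(1) add B1, B2 (parallel)
(2) reduce the feedback loop with forward B3 and return B4
(3) combine (B1+B2), [B3/(1+B3*B4)], B5 in series
Step 2 collapses a feedback group.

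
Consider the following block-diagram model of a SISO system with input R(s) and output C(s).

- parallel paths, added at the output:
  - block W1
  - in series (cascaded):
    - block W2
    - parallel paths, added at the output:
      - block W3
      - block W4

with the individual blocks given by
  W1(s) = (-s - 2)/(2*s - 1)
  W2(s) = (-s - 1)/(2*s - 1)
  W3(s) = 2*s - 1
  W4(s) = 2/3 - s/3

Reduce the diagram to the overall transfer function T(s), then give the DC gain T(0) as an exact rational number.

Answer: 5/3

Working:
Step 1. parallel reduction of W3, W4: 5*s/3 - 1/3
Step 2. multiply W2, (W3+W4) (series): (-5*s^2 - 4*s + 1)/(6*s - 3)
Step 3. sum the parallel branches W1, (W2*(W3+W4)): (-5*s^2 - 7*s - 5)/(6*s - 3)
Evaluating the step-3 result (the overall T(s)) at s = 0 gives T(0) = -5/(-3) = 5/3.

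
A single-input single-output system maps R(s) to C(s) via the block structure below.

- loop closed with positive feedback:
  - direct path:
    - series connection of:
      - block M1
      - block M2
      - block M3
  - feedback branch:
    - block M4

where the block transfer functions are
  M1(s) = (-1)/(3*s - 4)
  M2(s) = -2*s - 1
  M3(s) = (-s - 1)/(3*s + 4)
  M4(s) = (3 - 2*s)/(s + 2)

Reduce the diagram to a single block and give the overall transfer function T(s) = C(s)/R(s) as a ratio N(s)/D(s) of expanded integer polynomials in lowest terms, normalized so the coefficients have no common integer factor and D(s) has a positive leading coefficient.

(1) cascade M1, M2, M3 -> (-2*s^2 - 3*s - 1)/(9*s^2 - 16)
(2) feedback reduction of (M1*M2*M3), M4; the result is T(s) itself (integer coefficients, no common factor, positive leading denominator coefficient)

Hence the answer: (-2*s^3 - 7*s^2 - 7*s - 2)/(5*s^3 + 18*s^2 - 9*s - 29)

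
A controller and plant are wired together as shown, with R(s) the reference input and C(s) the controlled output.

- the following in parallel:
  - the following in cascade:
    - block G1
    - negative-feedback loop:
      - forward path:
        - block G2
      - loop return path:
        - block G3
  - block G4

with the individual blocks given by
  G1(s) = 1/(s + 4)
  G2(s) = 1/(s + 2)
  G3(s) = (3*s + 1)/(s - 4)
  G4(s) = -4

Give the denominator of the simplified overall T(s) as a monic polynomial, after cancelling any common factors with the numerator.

Step 1: reduce the feedback loop with forward G2 and return G3 = (s - 4)/(s^2 + s - 7)
Step 2: cascade G1, [G2/(1+G2*G3)] = (s - 4)/(s^3 + 5*s^2 - 3*s - 28)
Step 3: reduce the parallel group (G1*[G2/(1+G2*G3)]), G4 = (-4*s^3 - 20*s^2 + 13*s + 108)/(s^3 + 5*s^2 - 3*s - 28)
That last expression is T(s), already simplified, and its denominator is already monic.

Final answer: s^3 + 5*s^2 - 3*s - 28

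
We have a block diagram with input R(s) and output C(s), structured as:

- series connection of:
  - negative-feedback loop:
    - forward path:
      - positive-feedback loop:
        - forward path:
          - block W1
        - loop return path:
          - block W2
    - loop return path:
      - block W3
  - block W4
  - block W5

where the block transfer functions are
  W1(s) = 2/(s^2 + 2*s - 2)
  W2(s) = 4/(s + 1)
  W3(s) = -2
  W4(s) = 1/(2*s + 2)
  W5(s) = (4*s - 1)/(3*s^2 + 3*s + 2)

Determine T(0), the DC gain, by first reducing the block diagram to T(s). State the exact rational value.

Answer: 1/28

Working:
1. close the feedback loop around W1, W2: (2*s + 2)/(s^3 + 3*s^2 - 10)
2. collapse the loop ([W1/(1-W1*W2)] forward, W3 return): (2*s + 2)/(s^3 + 3*s^2 - 4*s - 14)
3. cascade [[W1/(1-W1*W2)]/(1+[W1/(1-W1*W2)]*W3)], W4, W5: (4*s - 1)/(3*s^5 + 12*s^4 - s^3 - 48*s^2 - 50*s - 28)
Evaluating the step-3 result (the overall T(s)) at s = 0 gives T(0) = -1/(-28) = 1/28.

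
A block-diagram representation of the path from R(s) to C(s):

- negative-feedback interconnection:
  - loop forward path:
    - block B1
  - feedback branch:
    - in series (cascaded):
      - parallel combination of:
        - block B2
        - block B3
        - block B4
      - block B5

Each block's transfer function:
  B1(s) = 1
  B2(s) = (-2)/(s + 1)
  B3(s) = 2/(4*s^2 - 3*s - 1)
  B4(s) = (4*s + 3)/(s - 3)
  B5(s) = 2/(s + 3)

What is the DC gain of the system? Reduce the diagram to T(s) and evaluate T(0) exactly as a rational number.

Step 1. combine B2, B3, B4 in parallel; result (16*s^4 + 8*s^3 + 19*s^2 - 36*s - 15)/(4*s^4 - 11*s^3 - 7*s^2 + 11*s + 3)
Step 2. cascade (B2+B3+B4), B5; result (32*s^4 + 16*s^3 + 38*s^2 - 72*s - 30)/(4*s^5 + s^4 - 40*s^3 - 10*s^2 + 36*s + 9)
Step 3. close the feedback loop around B1, ((B2+B3+B4)*B5); result (4*s^5 + s^4 - 40*s^3 - 10*s^2 + 36*s + 9)/(4*s^5 + 33*s^4 - 24*s^3 + 28*s^2 - 36*s - 21)
That last expression is T(s); at s = 0 only the constant terms survive, so T(0) = 9/(-21) = -3/7.

Answer: -3/7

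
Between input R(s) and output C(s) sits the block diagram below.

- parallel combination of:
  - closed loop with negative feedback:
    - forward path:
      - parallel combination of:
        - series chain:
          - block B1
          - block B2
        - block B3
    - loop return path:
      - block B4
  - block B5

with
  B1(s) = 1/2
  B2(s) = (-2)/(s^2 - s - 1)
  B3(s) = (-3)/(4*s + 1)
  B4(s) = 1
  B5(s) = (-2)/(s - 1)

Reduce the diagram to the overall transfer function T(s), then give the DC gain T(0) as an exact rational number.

Step 1. reduce the series chain B1, B2 = (-1)/(s^2 - s - 1)
Step 2. combine (B1*B2), B3 in parallel = (-3*s^2 - s + 2)/(4*s^3 - 3*s^2 - 5*s - 1)
Step 3. reduce the feedback loop with forward ((B1*B2)+B3) and return B4 = (-3*s^2 - s + 2)/(4*s^3 - 6*s^2 - 6*s + 1)
Step 4. reduce the parallel group [((B1*B2)+B3)/(1+((B1*B2)+B3)*B4)], B5 = (-11*s^3 + 14*s^2 + 15*s - 4)/(4*s^4 - 10*s^3 + 7*s - 1)
The step-4 result is T(s). Setting s = 0: T(0) = -4/(-1) = 4.

Hence the answer: 4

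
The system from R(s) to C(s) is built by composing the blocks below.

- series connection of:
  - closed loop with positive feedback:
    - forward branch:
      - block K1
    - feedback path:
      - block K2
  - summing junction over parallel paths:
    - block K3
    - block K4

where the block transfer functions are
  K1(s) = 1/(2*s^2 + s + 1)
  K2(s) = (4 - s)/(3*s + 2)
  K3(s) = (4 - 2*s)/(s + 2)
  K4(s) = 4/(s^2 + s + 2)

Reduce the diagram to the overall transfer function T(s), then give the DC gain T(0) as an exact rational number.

First reduce the diagram to T(s).

(1) close the feedback loop around K1, K2, giving (3*s + 2)/(6*s^3 + 7*s^2 + 6*s - 2)
(2) combine K3, K4 in parallel, giving (-2*s^3 + 2*s^2 + 4*s + 16)/(s^3 + 3*s^2 + 4*s + 4)
(3) multiply [K1/(1-K1*K2)], (K3+K4) (series), giving (-6*s^4 + 2*s^3 + 16*s^2 + 56*s + 32)/(6*s^6 + 25*s^5 + 51*s^4 + 68*s^3 + 46*s^2 + 16*s - 8)
That last expression is T(s); at s = 0 only the constant terms survive, so T(0) = 32/(-8) = -4.

Answer: -4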